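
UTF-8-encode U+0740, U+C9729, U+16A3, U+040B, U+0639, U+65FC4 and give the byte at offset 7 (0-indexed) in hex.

U+0740 → 2-byte form DD 80 at offsets 0–1.
U+C9729 → 4-byte form F3 89 9C A9 at offsets 2–5.
U+16A3 → 3-byte form E1 9A A3 at offsets 6–8.
Offset 7 falls in char 3's range; it's byte 2 of E1 9A A3 = 0x9A.

0x9A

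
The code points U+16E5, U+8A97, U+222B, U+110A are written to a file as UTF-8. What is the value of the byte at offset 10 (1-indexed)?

0xE1

1-indexed offset 10 is 0-indexed offset 9.
U+16E5 → 3-byte form E1 9B A5 at offsets 0–2.
U+8A97 → 3-byte form E8 AA 97 at offsets 3–5.
U+222B → 3-byte form E2 88 AB at offsets 6–8.
U+110A → 3-byte form E1 84 8A at offsets 9–11.
Offset 9 falls in char 4's range; it's byte 1 of E1 84 8A = 0xE1.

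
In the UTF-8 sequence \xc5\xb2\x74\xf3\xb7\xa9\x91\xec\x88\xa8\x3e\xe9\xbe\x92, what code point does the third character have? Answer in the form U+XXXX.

U+F7A51

Offset 0: leading byte 0xC5 = 11000101 → 2-byte char #1 = C5 B2.
Offset 2: leading byte 0x74 = 01110100 → 1-byte char #2 = 74.
Offset 3: leading byte 0xF3 = 11110011 → 4-byte char #3 = F3 B7 A9 91.
Leading byte 0xF3 = 11110011 matches 11110xxx → 4-byte sequence.
Byte 1: 0xF3 = 11110011, payload 011 (3 bits).
Byte 2: 0xB7 = 10110111 (10xxxxxx ✓), payload 110111.
Byte 3: 0xA9 = 10101001 (10xxxxxx ✓), payload 101001.
Byte 4: 0x91 = 10010001 (10xxxxxx ✓), payload 010001.
Concatenate: 011110111101001010001 = 0xF7A51 (21 bits → U+F7A51).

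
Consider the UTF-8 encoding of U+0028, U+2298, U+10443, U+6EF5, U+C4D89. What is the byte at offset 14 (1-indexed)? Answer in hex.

0xB6

1-indexed offset 14 is 0-indexed offset 13.
U+0028 → 1-byte form 28 at offsets 0–0.
U+2298 → 3-byte form E2 8A 98 at offsets 1–3.
U+10443 → 4-byte form F0 90 91 83 at offsets 4–7.
U+6EF5 → 3-byte form E6 BB B5 at offsets 8–10.
U+C4D89 → 4-byte form F3 84 B6 89 at offsets 11–14.
Offset 13 falls in char 5's range; it's byte 3 of F3 84 B6 89 = 0xB6.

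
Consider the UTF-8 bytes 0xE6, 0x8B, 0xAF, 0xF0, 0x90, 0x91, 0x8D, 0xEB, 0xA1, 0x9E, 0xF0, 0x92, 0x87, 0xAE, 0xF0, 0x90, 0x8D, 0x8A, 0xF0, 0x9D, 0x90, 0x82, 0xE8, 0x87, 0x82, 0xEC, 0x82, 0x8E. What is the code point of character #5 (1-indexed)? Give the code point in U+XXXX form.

Offset 0: leading byte 0xE6 = 11100110 → 3-byte char #1 = E6 8B AF.
Offset 3: leading byte 0xF0 = 11110000 → 4-byte char #2 = F0 90 91 8D.
Offset 7: leading byte 0xEB = 11101011 → 3-byte char #3 = EB A1 9E.
Offset 10: leading byte 0xF0 = 11110000 → 4-byte char #4 = F0 92 87 AE.
Offset 14: leading byte 0xF0 = 11110000 → 4-byte char #5 = F0 90 8D 8A.
Leading byte 0xF0 = 11110000 matches 11110xxx → 4-byte sequence.
Byte 1: 0xF0 = 11110000, payload 000 (3 bits).
Byte 2: 0x90 = 10010000 (10xxxxxx ✓), payload 010000.
Byte 3: 0x8D = 10001101 (10xxxxxx ✓), payload 001101.
Byte 4: 0x8A = 10001010 (10xxxxxx ✓), payload 001010.
Concatenate: 000010000001101001010 = 0x1034A (21 bits → U+1034A).

U+1034A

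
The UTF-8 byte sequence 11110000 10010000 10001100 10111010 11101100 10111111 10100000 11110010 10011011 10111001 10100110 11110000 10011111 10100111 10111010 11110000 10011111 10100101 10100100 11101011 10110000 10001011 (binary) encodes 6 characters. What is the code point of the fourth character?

U+1F9FA

Offset 0: leading byte 0xF0 = 11110000 → 4-byte char #1 = F0 90 8C BA.
Offset 4: leading byte 0xEC = 11101100 → 3-byte char #2 = EC BF A0.
Offset 7: leading byte 0xF2 = 11110010 → 4-byte char #3 = F2 9B B9 A6.
Offset 11: leading byte 0xF0 = 11110000 → 4-byte char #4 = F0 9F A7 BA.
Leading byte 0xF0 = 11110000 matches 11110xxx → 4-byte sequence.
Byte 1: 0xF0 = 11110000, payload 000 (3 bits).
Byte 2: 0x9F = 10011111 (10xxxxxx ✓), payload 011111.
Byte 3: 0xA7 = 10100111 (10xxxxxx ✓), payload 100111.
Byte 4: 0xBA = 10111010 (10xxxxxx ✓), payload 111010.
Concatenate: 000011111100111111010 = 0x1F9FA (21 bits → U+1F9FA).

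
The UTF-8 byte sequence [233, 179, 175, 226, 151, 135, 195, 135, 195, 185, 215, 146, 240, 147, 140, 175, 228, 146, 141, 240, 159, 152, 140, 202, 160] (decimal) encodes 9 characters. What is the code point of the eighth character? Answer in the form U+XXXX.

U+1F60C

Offset 0: leading byte 0xE9 = 11101001 → 3-byte char #1 = E9 B3 AF.
Offset 3: leading byte 0xE2 = 11100010 → 3-byte char #2 = E2 97 87.
Offset 6: leading byte 0xC3 = 11000011 → 2-byte char #3 = C3 87.
Offset 8: leading byte 0xC3 = 11000011 → 2-byte char #4 = C3 B9.
Offset 10: leading byte 0xD7 = 11010111 → 2-byte char #5 = D7 92.
Offset 12: leading byte 0xF0 = 11110000 → 4-byte char #6 = F0 93 8C AF.
Offset 16: leading byte 0xE4 = 11100100 → 3-byte char #7 = E4 92 8D.
Offset 19: leading byte 0xF0 = 11110000 → 4-byte char #8 = F0 9F 98 8C.
Leading byte 0xF0 = 11110000 matches 11110xxx → 4-byte sequence.
Byte 1: 0xF0 = 11110000, payload 000 (3 bits).
Byte 2: 0x9F = 10011111 (10xxxxxx ✓), payload 011111.
Byte 3: 0x98 = 10011000 (10xxxxxx ✓), payload 011000.
Byte 4: 0x8C = 10001100 (10xxxxxx ✓), payload 001100.
Concatenate: 000011111011000001100 = 0x1F60C (21 bits → U+1F60C).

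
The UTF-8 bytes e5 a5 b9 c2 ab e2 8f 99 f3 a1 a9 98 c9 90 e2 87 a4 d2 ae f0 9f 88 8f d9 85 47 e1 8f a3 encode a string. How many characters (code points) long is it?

11

Byte at offset 0: 0xE5 = 11100101 → 3-byte char (#1). Advance 3.
Byte at offset 3: 0xC2 = 11000010 → 2-byte char (#2). Advance 2.
Byte at offset 5: 0xE2 = 11100010 → 3-byte char (#3). Advance 3.
Byte at offset 8: 0xF3 = 11110011 → 4-byte char (#4). Advance 4.
Byte at offset 12: 0xC9 = 11001001 → 2-byte char (#5). Advance 2.
Byte at offset 14: 0xE2 = 11100010 → 3-byte char (#6). Advance 3.
Byte at offset 17: 0xD2 = 11010010 → 2-byte char (#7). Advance 2.
Byte at offset 19: 0xF0 = 11110000 → 4-byte char (#8). Advance 4.
Byte at offset 23: 0xD9 = 11011001 → 2-byte char (#9). Advance 2.
Byte at offset 25: 0x47 = 01000111 → 1-byte char (#10). Advance 1.
Byte at offset 26: 0xE1 = 11100001 → 3-byte char (#11). Advance 3.
Reached end at offset 29 after 11 code points.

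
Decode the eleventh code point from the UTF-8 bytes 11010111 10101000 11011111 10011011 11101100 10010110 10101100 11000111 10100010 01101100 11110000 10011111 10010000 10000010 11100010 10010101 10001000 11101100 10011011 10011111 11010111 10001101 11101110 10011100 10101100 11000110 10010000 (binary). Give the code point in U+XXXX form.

Offset 0: leading byte 0xD7 = 11010111 → 2-byte char #1 = D7 A8.
Offset 2: leading byte 0xDF = 11011111 → 2-byte char #2 = DF 9B.
Offset 4: leading byte 0xEC = 11101100 → 3-byte char #3 = EC 96 AC.
Offset 7: leading byte 0xC7 = 11000111 → 2-byte char #4 = C7 A2.
Offset 9: leading byte 0x6C = 01101100 → 1-byte char #5 = 6C.
Offset 10: leading byte 0xF0 = 11110000 → 4-byte char #6 = F0 9F 90 82.
Offset 14: leading byte 0xE2 = 11100010 → 3-byte char #7 = E2 95 88.
Offset 17: leading byte 0xEC = 11101100 → 3-byte char #8 = EC 9B 9F.
Offset 20: leading byte 0xD7 = 11010111 → 2-byte char #9 = D7 8D.
Offset 22: leading byte 0xEE = 11101110 → 3-byte char #10 = EE 9C AC.
Offset 25: leading byte 0xC6 = 11000110 → 2-byte char #11 = C6 90.
Leading byte 0xC6 = 11000110 matches 110xxxxx → 2-byte sequence.
Byte 1: 0xC6 = 11000110, payload 00110 (5 bits).
Byte 2: 0x90 = 10010000 (10xxxxxx ✓), payload 010000.
Concatenate: 00110010000 = 0x190 (11 bits → U+0190).

U+0190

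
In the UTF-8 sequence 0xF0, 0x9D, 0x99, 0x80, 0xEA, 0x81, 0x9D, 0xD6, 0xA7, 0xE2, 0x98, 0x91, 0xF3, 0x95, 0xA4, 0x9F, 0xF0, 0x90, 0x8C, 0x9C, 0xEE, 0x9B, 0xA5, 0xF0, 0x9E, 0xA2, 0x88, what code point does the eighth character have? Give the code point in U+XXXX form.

U+1E888

Offset 0: leading byte 0xF0 = 11110000 → 4-byte char #1 = F0 9D 99 80.
Offset 4: leading byte 0xEA = 11101010 → 3-byte char #2 = EA 81 9D.
Offset 7: leading byte 0xD6 = 11010110 → 2-byte char #3 = D6 A7.
Offset 9: leading byte 0xE2 = 11100010 → 3-byte char #4 = E2 98 91.
Offset 12: leading byte 0xF3 = 11110011 → 4-byte char #5 = F3 95 A4 9F.
Offset 16: leading byte 0xF0 = 11110000 → 4-byte char #6 = F0 90 8C 9C.
Offset 20: leading byte 0xEE = 11101110 → 3-byte char #7 = EE 9B A5.
Offset 23: leading byte 0xF0 = 11110000 → 4-byte char #8 = F0 9E A2 88.
Leading byte 0xF0 = 11110000 matches 11110xxx → 4-byte sequence.
Byte 1: 0xF0 = 11110000, payload 000 (3 bits).
Byte 2: 0x9E = 10011110 (10xxxxxx ✓), payload 011110.
Byte 3: 0xA2 = 10100010 (10xxxxxx ✓), payload 100010.
Byte 4: 0x88 = 10001000 (10xxxxxx ✓), payload 001000.
Concatenate: 000011110100010001000 = 0x1E888 (21 bits → U+1E888).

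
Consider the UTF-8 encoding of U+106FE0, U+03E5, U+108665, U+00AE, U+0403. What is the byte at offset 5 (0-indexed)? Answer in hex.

U+106FE0 → 4-byte form F4 86 BF A0 at offsets 0–3.
U+03E5 → 2-byte form CF A5 at offsets 4–5.
Offset 5 falls in char 2's range; it's byte 2 of CF A5 = 0xA5.

0xA5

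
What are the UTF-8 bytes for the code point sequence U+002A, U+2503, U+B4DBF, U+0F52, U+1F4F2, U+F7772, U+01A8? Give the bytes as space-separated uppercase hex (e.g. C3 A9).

2A E2 94 83 F2 B4 B6 BF E0 BD 92 F0 9F 93 B2 F3 B7 9D B2 C6 A8

U+002A: 1-byte form → 2A.
U+2503: 3-byte form → E2 94 83.
U+B4DBF: 4-byte form → F2 B4 B6 BF.
U+0F52: 3-byte form → E0 BD 92.
U+1F4F2: 4-byte form → F0 9F 93 B2.
U+F7772: 4-byte form → F3 B7 9D B2.
U+01A8: 2-byte form → C6 A8.
Concatenated (21 bytes): 2A E2 94 83 F2 B4 B6 BF E0 BD 92 F0 9F 93 B2 F3 B7 9D B2 C6 A8.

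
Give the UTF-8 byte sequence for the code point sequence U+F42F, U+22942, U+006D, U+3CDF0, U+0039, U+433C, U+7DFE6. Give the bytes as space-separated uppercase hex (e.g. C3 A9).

EF 90 AF F0 A2 A5 82 6D F0 BC B7 B0 39 E4 8C BC F1 BD BF A6

U+F42F: 3-byte form → EF 90 AF.
U+22942: 4-byte form → F0 A2 A5 82.
U+006D: 1-byte form → 6D.
U+3CDF0: 4-byte form → F0 BC B7 B0.
U+0039: 1-byte form → 39.
U+433C: 3-byte form → E4 8C BC.
U+7DFE6: 4-byte form → F1 BD BF A6.
Concatenated (20 bytes): EF 90 AF F0 A2 A5 82 6D F0 BC B7 B0 39 E4 8C BC F1 BD BF A6.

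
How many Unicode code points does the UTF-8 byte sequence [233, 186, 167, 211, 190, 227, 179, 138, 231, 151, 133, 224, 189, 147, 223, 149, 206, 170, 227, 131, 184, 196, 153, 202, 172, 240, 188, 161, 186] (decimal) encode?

Byte at offset 0: 0xE9 = 11101001 → 3-byte char (#1). Advance 3.
Byte at offset 3: 0xD3 = 11010011 → 2-byte char (#2). Advance 2.
Byte at offset 5: 0xE3 = 11100011 → 3-byte char (#3). Advance 3.
Byte at offset 8: 0xE7 = 11100111 → 3-byte char (#4). Advance 3.
Byte at offset 11: 0xE0 = 11100000 → 3-byte char (#5). Advance 3.
Byte at offset 14: 0xDF = 11011111 → 2-byte char (#6). Advance 2.
Byte at offset 16: 0xCE = 11001110 → 2-byte char (#7). Advance 2.
Byte at offset 18: 0xE3 = 11100011 → 3-byte char (#8). Advance 3.
Byte at offset 21: 0xC4 = 11000100 → 2-byte char (#9). Advance 2.
Byte at offset 23: 0xCA = 11001010 → 2-byte char (#10). Advance 2.
Byte at offset 25: 0xF0 = 11110000 → 4-byte char (#11). Advance 4.
Reached end at offset 29 after 11 code points.

11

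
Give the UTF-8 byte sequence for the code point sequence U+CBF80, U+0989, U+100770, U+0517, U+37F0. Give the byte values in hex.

U+CBF80: 4-byte form → F3 8B BE 80.
U+0989: 3-byte form → E0 A6 89.
U+100770: 4-byte form → F4 80 9D B0.
U+0517: 2-byte form → D4 97.
U+37F0: 3-byte form → E3 9F B0.
Concatenated (16 bytes): F3 8B BE 80 E0 A6 89 F4 80 9D B0 D4 97 E3 9F B0.

F3 8B BE 80 E0 A6 89 F4 80 9D B0 D4 97 E3 9F B0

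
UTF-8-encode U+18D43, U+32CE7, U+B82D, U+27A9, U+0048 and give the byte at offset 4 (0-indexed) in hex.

0xF0

U+18D43 → 4-byte form F0 98 B5 83 at offsets 0–3.
U+32CE7 → 4-byte form F0 B2 B3 A7 at offsets 4–7.
Offset 4 falls in char 2's range; it's byte 1 of F0 B2 B3 A7 = 0xF0.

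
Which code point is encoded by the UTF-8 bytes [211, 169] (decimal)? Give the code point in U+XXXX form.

U+04E9

Leading byte 0xD3 = 11010011 matches 110xxxxx → 2-byte sequence.
Byte 1: 0xD3 = 11010011, payload 10011 (5 bits).
Byte 2: 0xA9 = 10101001 (10xxxxxx ✓), payload 101001.
Concatenate: 10011101001 = 0x4E9 (11 bits → U+04E9).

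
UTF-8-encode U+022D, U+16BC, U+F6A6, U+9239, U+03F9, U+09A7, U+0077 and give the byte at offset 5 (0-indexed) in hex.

U+022D → 2-byte form C8 AD at offsets 0–1.
U+16BC → 3-byte form E1 9A BC at offsets 2–4.
U+F6A6 → 3-byte form EF 9A A6 at offsets 5–7.
Offset 5 falls in char 3's range; it's byte 1 of EF 9A A6 = 0xEF.

0xEF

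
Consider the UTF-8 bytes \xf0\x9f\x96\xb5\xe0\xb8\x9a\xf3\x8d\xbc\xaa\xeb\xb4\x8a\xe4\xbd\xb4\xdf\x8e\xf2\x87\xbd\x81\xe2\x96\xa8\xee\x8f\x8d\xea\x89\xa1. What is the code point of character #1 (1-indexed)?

U+1F5B5

Offset 0: leading byte 0xF0 = 11110000 → 4-byte char #1 = F0 9F 96 B5.
Leading byte 0xF0 = 11110000 matches 11110xxx → 4-byte sequence.
Byte 1: 0xF0 = 11110000, payload 000 (3 bits).
Byte 2: 0x9F = 10011111 (10xxxxxx ✓), payload 011111.
Byte 3: 0x96 = 10010110 (10xxxxxx ✓), payload 010110.
Byte 4: 0xB5 = 10110101 (10xxxxxx ✓), payload 110101.
Concatenate: 000011111010110110101 = 0x1F5B5 (21 bits → U+1F5B5).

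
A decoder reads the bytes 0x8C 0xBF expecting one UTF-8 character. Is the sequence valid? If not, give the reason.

Byte 0x8C = 10001100 has the form 10xxxxxx — a continuation byte — but there is no preceding leading byte.

invalid (continuation byte with no leading byte)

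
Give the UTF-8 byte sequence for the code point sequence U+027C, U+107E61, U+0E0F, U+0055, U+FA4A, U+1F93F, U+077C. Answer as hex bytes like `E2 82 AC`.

C9 BC F4 87 B9 A1 E0 B8 8F 55 EF A9 8A F0 9F A4 BF DD BC

U+027C: 2-byte form → C9 BC.
U+107E61: 4-byte form → F4 87 B9 A1.
U+0E0F: 3-byte form → E0 B8 8F.
U+0055: 1-byte form → 55.
U+FA4A: 3-byte form → EF A9 8A.
U+1F93F: 4-byte form → F0 9F A4 BF.
U+077C: 2-byte form → DD BC.
Concatenated (19 bytes): C9 BC F4 87 B9 A1 E0 B8 8F 55 EF A9 8A F0 9F A4 BF DD BC.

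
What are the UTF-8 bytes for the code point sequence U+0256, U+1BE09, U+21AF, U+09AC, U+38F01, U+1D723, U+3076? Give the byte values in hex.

U+0256: 2-byte form → C9 96.
U+1BE09: 4-byte form → F0 9B B8 89.
U+21AF: 3-byte form → E2 86 AF.
U+09AC: 3-byte form → E0 A6 AC.
U+38F01: 4-byte form → F0 B8 BC 81.
U+1D723: 4-byte form → F0 9D 9C A3.
U+3076: 3-byte form → E3 81 B6.
Concatenated (23 bytes): C9 96 F0 9B B8 89 E2 86 AF E0 A6 AC F0 B8 BC 81 F0 9D 9C A3 E3 81 B6.

C9 96 F0 9B B8 89 E2 86 AF E0 A6 AC F0 B8 BC 81 F0 9D 9C A3 E3 81 B6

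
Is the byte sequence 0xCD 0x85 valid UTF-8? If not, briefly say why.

Leading byte 0xCD = 11001101 → 2-byte form.
Continuation bytes 0x85=10000101 all match 10xxxxxx.
Decoded value 0x345 is ≥ 0x80 (shortest form) and not a surrogate.

valid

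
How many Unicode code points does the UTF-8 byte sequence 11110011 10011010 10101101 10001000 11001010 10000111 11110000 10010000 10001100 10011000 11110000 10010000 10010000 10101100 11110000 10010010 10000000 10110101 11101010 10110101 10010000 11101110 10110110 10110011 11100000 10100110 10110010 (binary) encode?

8

Byte at offset 0: 0xF3 = 11110011 → 4-byte char (#1). Advance 4.
Byte at offset 4: 0xCA = 11001010 → 2-byte char (#2). Advance 2.
Byte at offset 6: 0xF0 = 11110000 → 4-byte char (#3). Advance 4.
Byte at offset 10: 0xF0 = 11110000 → 4-byte char (#4). Advance 4.
Byte at offset 14: 0xF0 = 11110000 → 4-byte char (#5). Advance 4.
Byte at offset 18: 0xEA = 11101010 → 3-byte char (#6). Advance 3.
Byte at offset 21: 0xEE = 11101110 → 3-byte char (#7). Advance 3.
Byte at offset 24: 0xE0 = 11100000 → 3-byte char (#8). Advance 3.
Reached end at offset 27 after 8 code points.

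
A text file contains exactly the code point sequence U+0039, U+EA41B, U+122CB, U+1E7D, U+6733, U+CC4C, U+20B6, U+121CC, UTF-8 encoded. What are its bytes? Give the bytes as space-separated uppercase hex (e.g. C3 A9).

U+0039: 1-byte form → 39.
U+EA41B: 4-byte form → F3 AA 90 9B.
U+122CB: 4-byte form → F0 92 8B 8B.
U+1E7D: 3-byte form → E1 B9 BD.
U+6733: 3-byte form → E6 9C B3.
U+CC4C: 3-byte form → EC B1 8C.
U+20B6: 3-byte form → E2 82 B6.
U+121CC: 4-byte form → F0 92 87 8C.
Concatenated (25 bytes): 39 F3 AA 90 9B F0 92 8B 8B E1 B9 BD E6 9C B3 EC B1 8C E2 82 B6 F0 92 87 8C.

39 F3 AA 90 9B F0 92 8B 8B E1 B9 BD E6 9C B3 EC B1 8C E2 82 B6 F0 92 87 8C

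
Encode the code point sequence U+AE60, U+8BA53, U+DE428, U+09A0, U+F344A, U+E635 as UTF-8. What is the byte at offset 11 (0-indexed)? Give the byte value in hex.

U+AE60 → 3-byte form EA B9 A0 at offsets 0–2.
U+8BA53 → 4-byte form F2 8B A9 93 at offsets 3–6.
U+DE428 → 4-byte form F3 9E 90 A8 at offsets 7–10.
U+09A0 → 3-byte form E0 A6 A0 at offsets 11–13.
Offset 11 falls in char 4's range; it's byte 1 of E0 A6 A0 = 0xE0.

0xE0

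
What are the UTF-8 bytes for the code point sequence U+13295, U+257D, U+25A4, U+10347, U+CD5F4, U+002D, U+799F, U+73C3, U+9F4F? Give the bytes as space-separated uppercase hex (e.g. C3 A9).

U+13295: 4-byte form → F0 93 8A 95.
U+257D: 3-byte form → E2 95 BD.
U+25A4: 3-byte form → E2 96 A4.
U+10347: 4-byte form → F0 90 8D 87.
U+CD5F4: 4-byte form → F3 8D 97 B4.
U+002D: 1-byte form → 2D.
U+799F: 3-byte form → E7 A6 9F.
U+73C3: 3-byte form → E7 8F 83.
U+9F4F: 3-byte form → E9 BD 8F.
Concatenated (28 bytes): F0 93 8A 95 E2 95 BD E2 96 A4 F0 90 8D 87 F3 8D 97 B4 2D E7 A6 9F E7 8F 83 E9 BD 8F.

F0 93 8A 95 E2 95 BD E2 96 A4 F0 90 8D 87 F3 8D 97 B4 2D E7 A6 9F E7 8F 83 E9 BD 8F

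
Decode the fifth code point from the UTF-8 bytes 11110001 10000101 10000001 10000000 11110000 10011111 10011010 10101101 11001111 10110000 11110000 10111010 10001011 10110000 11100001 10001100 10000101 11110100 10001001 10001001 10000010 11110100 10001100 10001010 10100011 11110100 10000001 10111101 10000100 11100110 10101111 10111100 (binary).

Offset 0: leading byte 0xF1 = 11110001 → 4-byte char #1 = F1 85 81 80.
Offset 4: leading byte 0xF0 = 11110000 → 4-byte char #2 = F0 9F 9A AD.
Offset 8: leading byte 0xCF = 11001111 → 2-byte char #3 = CF B0.
Offset 10: leading byte 0xF0 = 11110000 → 4-byte char #4 = F0 BA 8B B0.
Offset 14: leading byte 0xE1 = 11100001 → 3-byte char #5 = E1 8C 85.
Leading byte 0xE1 = 11100001 matches 1110xxxx → 3-byte sequence.
Byte 1: 0xE1 = 11100001, payload 0001 (4 bits).
Byte 2: 0x8C = 10001100 (10xxxxxx ✓), payload 001100.
Byte 3: 0x85 = 10000101 (10xxxxxx ✓), payload 000101.
Concatenate: 0001001100000101 = 0x1305 (16 bits → U+1305).

U+1305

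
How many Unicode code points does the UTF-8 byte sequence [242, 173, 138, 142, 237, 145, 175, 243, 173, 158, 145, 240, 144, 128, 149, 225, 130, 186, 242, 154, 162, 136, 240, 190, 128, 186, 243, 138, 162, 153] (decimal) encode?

Byte at offset 0: 0xF2 = 11110010 → 4-byte char (#1). Advance 4.
Byte at offset 4: 0xED = 11101101 → 3-byte char (#2). Advance 3.
Byte at offset 7: 0xF3 = 11110011 → 4-byte char (#3). Advance 4.
Byte at offset 11: 0xF0 = 11110000 → 4-byte char (#4). Advance 4.
Byte at offset 15: 0xE1 = 11100001 → 3-byte char (#5). Advance 3.
Byte at offset 18: 0xF2 = 11110010 → 4-byte char (#6). Advance 4.
Byte at offset 22: 0xF0 = 11110000 → 4-byte char (#7). Advance 4.
Byte at offset 26: 0xF3 = 11110011 → 4-byte char (#8). Advance 4.
Reached end at offset 30 after 8 code points.

8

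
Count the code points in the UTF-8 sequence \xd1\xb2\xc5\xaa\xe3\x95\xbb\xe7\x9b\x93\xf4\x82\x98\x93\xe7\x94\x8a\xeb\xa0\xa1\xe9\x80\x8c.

8

Byte at offset 0: 0xD1 = 11010001 → 2-byte char (#1). Advance 2.
Byte at offset 2: 0xC5 = 11000101 → 2-byte char (#2). Advance 2.
Byte at offset 4: 0xE3 = 11100011 → 3-byte char (#3). Advance 3.
Byte at offset 7: 0xE7 = 11100111 → 3-byte char (#4). Advance 3.
Byte at offset 10: 0xF4 = 11110100 → 4-byte char (#5). Advance 4.
Byte at offset 14: 0xE7 = 11100111 → 3-byte char (#6). Advance 3.
Byte at offset 17: 0xEB = 11101011 → 3-byte char (#7). Advance 3.
Byte at offset 20: 0xE9 = 11101001 → 3-byte char (#8). Advance 3.
Reached end at offset 23 after 8 code points.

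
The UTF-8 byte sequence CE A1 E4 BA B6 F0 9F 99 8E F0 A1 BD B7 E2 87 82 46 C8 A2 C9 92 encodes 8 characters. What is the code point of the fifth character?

U+21C2

Offset 0: leading byte 0xCE = 11001110 → 2-byte char #1 = CE A1.
Offset 2: leading byte 0xE4 = 11100100 → 3-byte char #2 = E4 BA B6.
Offset 5: leading byte 0xF0 = 11110000 → 4-byte char #3 = F0 9F 99 8E.
Offset 9: leading byte 0xF0 = 11110000 → 4-byte char #4 = F0 A1 BD B7.
Offset 13: leading byte 0xE2 = 11100010 → 3-byte char #5 = E2 87 82.
Leading byte 0xE2 = 11100010 matches 1110xxxx → 3-byte sequence.
Byte 1: 0xE2 = 11100010, payload 0010 (4 bits).
Byte 2: 0x87 = 10000111 (10xxxxxx ✓), payload 000111.
Byte 3: 0x82 = 10000010 (10xxxxxx ✓), payload 000010.
Concatenate: 0010000111000010 = 0x21C2 (16 bits → U+21C2).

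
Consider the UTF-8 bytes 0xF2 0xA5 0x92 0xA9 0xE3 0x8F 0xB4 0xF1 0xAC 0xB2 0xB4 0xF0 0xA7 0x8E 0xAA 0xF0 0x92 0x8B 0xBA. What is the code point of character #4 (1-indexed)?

Offset 0: leading byte 0xF2 = 11110010 → 4-byte char #1 = F2 A5 92 A9.
Offset 4: leading byte 0xE3 = 11100011 → 3-byte char #2 = E3 8F B4.
Offset 7: leading byte 0xF1 = 11110001 → 4-byte char #3 = F1 AC B2 B4.
Offset 11: leading byte 0xF0 = 11110000 → 4-byte char #4 = F0 A7 8E AA.
Leading byte 0xF0 = 11110000 matches 11110xxx → 4-byte sequence.
Byte 1: 0xF0 = 11110000, payload 000 (3 bits).
Byte 2: 0xA7 = 10100111 (10xxxxxx ✓), payload 100111.
Byte 3: 0x8E = 10001110 (10xxxxxx ✓), payload 001110.
Byte 4: 0xAA = 10101010 (10xxxxxx ✓), payload 101010.
Concatenate: 000100111001110101010 = 0x273AA (21 bits → U+273AA).

U+273AA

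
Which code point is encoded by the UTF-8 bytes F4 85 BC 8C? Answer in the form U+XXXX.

U+105F0C

Leading byte 0xF4 = 11110100 matches 11110xxx → 4-byte sequence.
Byte 1: 0xF4 = 11110100, payload 100 (3 bits).
Byte 2: 0x85 = 10000101 (10xxxxxx ✓), payload 000101.
Byte 3: 0xBC = 10111100 (10xxxxxx ✓), payload 111100.
Byte 4: 0x8C = 10001100 (10xxxxxx ✓), payload 001100.
Concatenate: 100000101111100001100 = 0x105F0C (21 bits → U+105F0C).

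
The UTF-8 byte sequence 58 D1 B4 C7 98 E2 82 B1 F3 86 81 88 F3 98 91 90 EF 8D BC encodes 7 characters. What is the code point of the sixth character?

U+D8450

Offset 0: leading byte 0x58 = 01011000 → 1-byte char #1 = 58.
Offset 1: leading byte 0xD1 = 11010001 → 2-byte char #2 = D1 B4.
Offset 3: leading byte 0xC7 = 11000111 → 2-byte char #3 = C7 98.
Offset 5: leading byte 0xE2 = 11100010 → 3-byte char #4 = E2 82 B1.
Offset 8: leading byte 0xF3 = 11110011 → 4-byte char #5 = F3 86 81 88.
Offset 12: leading byte 0xF3 = 11110011 → 4-byte char #6 = F3 98 91 90.
Leading byte 0xF3 = 11110011 matches 11110xxx → 4-byte sequence.
Byte 1: 0xF3 = 11110011, payload 011 (3 bits).
Byte 2: 0x98 = 10011000 (10xxxxxx ✓), payload 011000.
Byte 3: 0x91 = 10010001 (10xxxxxx ✓), payload 010001.
Byte 4: 0x90 = 10010000 (10xxxxxx ✓), payload 010000.
Concatenate: 011011000010001010000 = 0xD8450 (21 bits → U+D8450).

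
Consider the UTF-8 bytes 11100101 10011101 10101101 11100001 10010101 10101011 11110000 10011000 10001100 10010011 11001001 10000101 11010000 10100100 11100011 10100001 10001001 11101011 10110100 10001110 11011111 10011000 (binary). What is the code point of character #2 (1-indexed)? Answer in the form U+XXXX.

U+156B

Offset 0: leading byte 0xE5 = 11100101 → 3-byte char #1 = E5 9D AD.
Offset 3: leading byte 0xE1 = 11100001 → 3-byte char #2 = E1 95 AB.
Leading byte 0xE1 = 11100001 matches 1110xxxx → 3-byte sequence.
Byte 1: 0xE1 = 11100001, payload 0001 (4 bits).
Byte 2: 0x95 = 10010101 (10xxxxxx ✓), payload 010101.
Byte 3: 0xAB = 10101011 (10xxxxxx ✓), payload 101011.
Concatenate: 0001010101101011 = 0x156B (16 bits → U+156B).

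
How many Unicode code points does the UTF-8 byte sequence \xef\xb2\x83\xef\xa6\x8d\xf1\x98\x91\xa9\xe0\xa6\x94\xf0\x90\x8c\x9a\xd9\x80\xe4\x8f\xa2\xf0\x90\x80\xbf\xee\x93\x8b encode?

Byte at offset 0: 0xEF = 11101111 → 3-byte char (#1). Advance 3.
Byte at offset 3: 0xEF = 11101111 → 3-byte char (#2). Advance 3.
Byte at offset 6: 0xF1 = 11110001 → 4-byte char (#3). Advance 4.
Byte at offset 10: 0xE0 = 11100000 → 3-byte char (#4). Advance 3.
Byte at offset 13: 0xF0 = 11110000 → 4-byte char (#5). Advance 4.
Byte at offset 17: 0xD9 = 11011001 → 2-byte char (#6). Advance 2.
Byte at offset 19: 0xE4 = 11100100 → 3-byte char (#7). Advance 3.
Byte at offset 22: 0xF0 = 11110000 → 4-byte char (#8). Advance 4.
Byte at offset 26: 0xEE = 11101110 → 3-byte char (#9). Advance 3.
Reached end at offset 29 after 9 code points.

9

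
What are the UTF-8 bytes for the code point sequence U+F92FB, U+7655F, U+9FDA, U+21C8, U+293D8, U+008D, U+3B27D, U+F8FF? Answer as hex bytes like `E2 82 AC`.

F3 B9 8B BB F1 B6 95 9F E9 BF 9A E2 87 88 F0 A9 8F 98 C2 8D F0 BB 89 BD EF A3 BF

U+F92FB: 4-byte form → F3 B9 8B BB.
U+7655F: 4-byte form → F1 B6 95 9F.
U+9FDA: 3-byte form → E9 BF 9A.
U+21C8: 3-byte form → E2 87 88.
U+293D8: 4-byte form → F0 A9 8F 98.
U+008D: 2-byte form → C2 8D.
U+3B27D: 4-byte form → F0 BB 89 BD.
U+F8FF: 3-byte form → EF A3 BF.
Concatenated (27 bytes): F3 B9 8B BB F1 B6 95 9F E9 BF 9A E2 87 88 F0 A9 8F 98 C2 8D F0 BB 89 BD EF A3 BF.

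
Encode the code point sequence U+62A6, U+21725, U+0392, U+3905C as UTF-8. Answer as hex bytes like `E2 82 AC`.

U+62A6: 3-byte form → E6 8A A6.
U+21725: 4-byte form → F0 A1 9C A5.
U+0392: 2-byte form → CE 92.
U+3905C: 4-byte form → F0 B9 81 9C.
Concatenated (13 bytes): E6 8A A6 F0 A1 9C A5 CE 92 F0 B9 81 9C.

E6 8A A6 F0 A1 9C A5 CE 92 F0 B9 81 9C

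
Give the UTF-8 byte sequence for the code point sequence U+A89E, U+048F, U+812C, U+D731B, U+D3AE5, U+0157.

U+A89E: 3-byte form → EA A2 9E.
U+048F: 2-byte form → D2 8F.
U+812C: 3-byte form → E8 84 AC.
U+D731B: 4-byte form → F3 97 8C 9B.
U+D3AE5: 4-byte form → F3 93 AB A5.
U+0157: 2-byte form → C5 97.
Concatenated (18 bytes): EA A2 9E D2 8F E8 84 AC F3 97 8C 9B F3 93 AB A5 C5 97.

EA A2 9E D2 8F E8 84 AC F3 97 8C 9B F3 93 AB A5 C5 97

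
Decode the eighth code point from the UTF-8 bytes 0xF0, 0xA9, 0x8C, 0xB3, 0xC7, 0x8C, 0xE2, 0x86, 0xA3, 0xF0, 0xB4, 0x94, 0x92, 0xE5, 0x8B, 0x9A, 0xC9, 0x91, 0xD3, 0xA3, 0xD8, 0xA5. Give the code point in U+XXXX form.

Offset 0: leading byte 0xF0 = 11110000 → 4-byte char #1 = F0 A9 8C B3.
Offset 4: leading byte 0xC7 = 11000111 → 2-byte char #2 = C7 8C.
Offset 6: leading byte 0xE2 = 11100010 → 3-byte char #3 = E2 86 A3.
Offset 9: leading byte 0xF0 = 11110000 → 4-byte char #4 = F0 B4 94 92.
Offset 13: leading byte 0xE5 = 11100101 → 3-byte char #5 = E5 8B 9A.
Offset 16: leading byte 0xC9 = 11001001 → 2-byte char #6 = C9 91.
Offset 18: leading byte 0xD3 = 11010011 → 2-byte char #7 = D3 A3.
Offset 20: leading byte 0xD8 = 11011000 → 2-byte char #8 = D8 A5.
Leading byte 0xD8 = 11011000 matches 110xxxxx → 2-byte sequence.
Byte 1: 0xD8 = 11011000, payload 11000 (5 bits).
Byte 2: 0xA5 = 10100101 (10xxxxxx ✓), payload 100101.
Concatenate: 11000100101 = 0x625 (11 bits → U+0625).

U+0625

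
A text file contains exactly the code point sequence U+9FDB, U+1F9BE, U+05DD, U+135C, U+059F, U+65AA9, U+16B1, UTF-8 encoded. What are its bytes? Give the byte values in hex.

E9 BF 9B F0 9F A6 BE D7 9D E1 8D 9C D6 9F F1 A5 AA A9 E1 9A B1

U+9FDB: 3-byte form → E9 BF 9B.
U+1F9BE: 4-byte form → F0 9F A6 BE.
U+05DD: 2-byte form → D7 9D.
U+135C: 3-byte form → E1 8D 9C.
U+059F: 2-byte form → D6 9F.
U+65AA9: 4-byte form → F1 A5 AA A9.
U+16B1: 3-byte form → E1 9A B1.
Concatenated (21 bytes): E9 BF 9B F0 9F A6 BE D7 9D E1 8D 9C D6 9F F1 A5 AA A9 E1 9A B1.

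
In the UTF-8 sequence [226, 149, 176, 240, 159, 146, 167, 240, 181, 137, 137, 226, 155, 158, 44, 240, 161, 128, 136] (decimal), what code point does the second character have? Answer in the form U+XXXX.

Offset 0: leading byte 0xE2 = 11100010 → 3-byte char #1 = E2 95 B0.
Offset 3: leading byte 0xF0 = 11110000 → 4-byte char #2 = F0 9F 92 A7.
Leading byte 0xF0 = 11110000 matches 11110xxx → 4-byte sequence.
Byte 1: 0xF0 = 11110000, payload 000 (3 bits).
Byte 2: 0x9F = 10011111 (10xxxxxx ✓), payload 011111.
Byte 3: 0x92 = 10010010 (10xxxxxx ✓), payload 010010.
Byte 4: 0xA7 = 10100111 (10xxxxxx ✓), payload 100111.
Concatenate: 000011111010010100111 = 0x1F4A7 (21 bits → U+1F4A7).

U+1F4A7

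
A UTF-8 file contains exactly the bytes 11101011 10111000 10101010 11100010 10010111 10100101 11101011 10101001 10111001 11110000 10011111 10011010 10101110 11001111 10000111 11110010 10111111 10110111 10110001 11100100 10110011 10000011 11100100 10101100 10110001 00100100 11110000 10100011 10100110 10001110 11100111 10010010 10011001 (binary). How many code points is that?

11

Byte at offset 0: 0xEB = 11101011 → 3-byte char (#1). Advance 3.
Byte at offset 3: 0xE2 = 11100010 → 3-byte char (#2). Advance 3.
Byte at offset 6: 0xEB = 11101011 → 3-byte char (#3). Advance 3.
Byte at offset 9: 0xF0 = 11110000 → 4-byte char (#4). Advance 4.
Byte at offset 13: 0xCF = 11001111 → 2-byte char (#5). Advance 2.
Byte at offset 15: 0xF2 = 11110010 → 4-byte char (#6). Advance 4.
Byte at offset 19: 0xE4 = 11100100 → 3-byte char (#7). Advance 3.
Byte at offset 22: 0xE4 = 11100100 → 3-byte char (#8). Advance 3.
Byte at offset 25: 0x24 = 00100100 → 1-byte char (#9). Advance 1.
Byte at offset 26: 0xF0 = 11110000 → 4-byte char (#10). Advance 4.
Byte at offset 30: 0xE7 = 11100111 → 3-byte char (#11). Advance 3.
Reached end at offset 33 after 11 code points.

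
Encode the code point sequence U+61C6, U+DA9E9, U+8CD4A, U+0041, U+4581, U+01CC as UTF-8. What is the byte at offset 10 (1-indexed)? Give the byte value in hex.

0xB5

1-indexed offset 10 is 0-indexed offset 9.
U+61C6 → 3-byte form E6 87 86 at offsets 0–2.
U+DA9E9 → 4-byte form F3 9A A7 A9 at offsets 3–6.
U+8CD4A → 4-byte form F2 8C B5 8A at offsets 7–10.
Offset 9 falls in char 3's range; it's byte 3 of F2 8C B5 8A = 0xB5.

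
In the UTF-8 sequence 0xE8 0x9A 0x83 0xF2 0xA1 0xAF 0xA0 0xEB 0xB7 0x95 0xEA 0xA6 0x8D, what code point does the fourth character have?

Offset 0: leading byte 0xE8 = 11101000 → 3-byte char #1 = E8 9A 83.
Offset 3: leading byte 0xF2 = 11110010 → 4-byte char #2 = F2 A1 AF A0.
Offset 7: leading byte 0xEB = 11101011 → 3-byte char #3 = EB B7 95.
Offset 10: leading byte 0xEA = 11101010 → 3-byte char #4 = EA A6 8D.
Leading byte 0xEA = 11101010 matches 1110xxxx → 3-byte sequence.
Byte 1: 0xEA = 11101010, payload 1010 (4 bits).
Byte 2: 0xA6 = 10100110 (10xxxxxx ✓), payload 100110.
Byte 3: 0x8D = 10001101 (10xxxxxx ✓), payload 001101.
Concatenate: 1010100110001101 = 0xA98D (16 bits → U+A98D).

U+A98D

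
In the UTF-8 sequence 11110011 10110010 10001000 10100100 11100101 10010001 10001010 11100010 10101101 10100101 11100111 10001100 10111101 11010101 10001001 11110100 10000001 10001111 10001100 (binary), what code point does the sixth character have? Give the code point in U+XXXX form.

Offset 0: leading byte 0xF3 = 11110011 → 4-byte char #1 = F3 B2 88 A4.
Offset 4: leading byte 0xE5 = 11100101 → 3-byte char #2 = E5 91 8A.
Offset 7: leading byte 0xE2 = 11100010 → 3-byte char #3 = E2 AD A5.
Offset 10: leading byte 0xE7 = 11100111 → 3-byte char #4 = E7 8C BD.
Offset 13: leading byte 0xD5 = 11010101 → 2-byte char #5 = D5 89.
Offset 15: leading byte 0xF4 = 11110100 → 4-byte char #6 = F4 81 8F 8C.
Leading byte 0xF4 = 11110100 matches 11110xxx → 4-byte sequence.
Byte 1: 0xF4 = 11110100, payload 100 (3 bits).
Byte 2: 0x81 = 10000001 (10xxxxxx ✓), payload 000001.
Byte 3: 0x8F = 10001111 (10xxxxxx ✓), payload 001111.
Byte 4: 0x8C = 10001100 (10xxxxxx ✓), payload 001100.
Concatenate: 100000001001111001100 = 0x1013CC (21 bits → U+1013CC).

U+1013CC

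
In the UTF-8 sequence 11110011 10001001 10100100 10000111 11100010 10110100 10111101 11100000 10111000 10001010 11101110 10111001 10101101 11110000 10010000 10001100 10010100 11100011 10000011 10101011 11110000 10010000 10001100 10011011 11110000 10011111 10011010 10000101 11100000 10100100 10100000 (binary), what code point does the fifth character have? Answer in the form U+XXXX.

Offset 0: leading byte 0xF3 = 11110011 → 4-byte char #1 = F3 89 A4 87.
Offset 4: leading byte 0xE2 = 11100010 → 3-byte char #2 = E2 B4 BD.
Offset 7: leading byte 0xE0 = 11100000 → 3-byte char #3 = E0 B8 8A.
Offset 10: leading byte 0xEE = 11101110 → 3-byte char #4 = EE B9 AD.
Offset 13: leading byte 0xF0 = 11110000 → 4-byte char #5 = F0 90 8C 94.
Leading byte 0xF0 = 11110000 matches 11110xxx → 4-byte sequence.
Byte 1: 0xF0 = 11110000, payload 000 (3 bits).
Byte 2: 0x90 = 10010000 (10xxxxxx ✓), payload 010000.
Byte 3: 0x8C = 10001100 (10xxxxxx ✓), payload 001100.
Byte 4: 0x94 = 10010100 (10xxxxxx ✓), payload 010100.
Concatenate: 000010000001100010100 = 0x10314 (21 bits → U+10314).

U+10314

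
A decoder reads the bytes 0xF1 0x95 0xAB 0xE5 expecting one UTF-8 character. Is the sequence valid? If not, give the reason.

Leading byte 0xF1 = 11110001 → 4-byte form.
Byte 4 is 0xE5 = 11100101, which is not 10xxxxxx — expected a continuation byte.

invalid (non-continuation byte where continuation expected)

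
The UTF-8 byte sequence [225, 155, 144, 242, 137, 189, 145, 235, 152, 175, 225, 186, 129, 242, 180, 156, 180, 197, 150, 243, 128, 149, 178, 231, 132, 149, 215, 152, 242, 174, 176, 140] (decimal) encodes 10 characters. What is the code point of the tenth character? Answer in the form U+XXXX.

U+AEC0C

Offset 0: leading byte 0xE1 = 11100001 → 3-byte char #1 = E1 9B 90.
Offset 3: leading byte 0xF2 = 11110010 → 4-byte char #2 = F2 89 BD 91.
Offset 7: leading byte 0xEB = 11101011 → 3-byte char #3 = EB 98 AF.
Offset 10: leading byte 0xE1 = 11100001 → 3-byte char #4 = E1 BA 81.
Offset 13: leading byte 0xF2 = 11110010 → 4-byte char #5 = F2 B4 9C B4.
Offset 17: leading byte 0xC5 = 11000101 → 2-byte char #6 = C5 96.
Offset 19: leading byte 0xF3 = 11110011 → 4-byte char #7 = F3 80 95 B2.
Offset 23: leading byte 0xE7 = 11100111 → 3-byte char #8 = E7 84 95.
Offset 26: leading byte 0xD7 = 11010111 → 2-byte char #9 = D7 98.
Offset 28: leading byte 0xF2 = 11110010 → 4-byte char #10 = F2 AE B0 8C.
Leading byte 0xF2 = 11110010 matches 11110xxx → 4-byte sequence.
Byte 1: 0xF2 = 11110010, payload 010 (3 bits).
Byte 2: 0xAE = 10101110 (10xxxxxx ✓), payload 101110.
Byte 3: 0xB0 = 10110000 (10xxxxxx ✓), payload 110000.
Byte 4: 0x8C = 10001100 (10xxxxxx ✓), payload 001100.
Concatenate: 010101110110000001100 = 0xAEC0C (21 bits → U+AEC0C).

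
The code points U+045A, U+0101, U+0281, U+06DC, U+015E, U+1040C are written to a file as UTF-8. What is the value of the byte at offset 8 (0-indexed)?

U+045A → 2-byte form D1 9A at offsets 0–1.
U+0101 → 2-byte form C4 81 at offsets 2–3.
U+0281 → 2-byte form CA 81 at offsets 4–5.
U+06DC → 2-byte form DB 9C at offsets 6–7.
U+015E → 2-byte form C5 9E at offsets 8–9.
Offset 8 falls in char 5's range; it's byte 1 of C5 9E = 0xC5.

0xC5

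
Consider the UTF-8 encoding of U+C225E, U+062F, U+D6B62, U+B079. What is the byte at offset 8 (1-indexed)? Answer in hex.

0x96

1-indexed offset 8 is 0-indexed offset 7.
U+C225E → 4-byte form F3 82 89 9E at offsets 0–3.
U+062F → 2-byte form D8 AF at offsets 4–5.
U+D6B62 → 4-byte form F3 96 AD A2 at offsets 6–9.
Offset 7 falls in char 3's range; it's byte 2 of F3 96 AD A2 = 0x96.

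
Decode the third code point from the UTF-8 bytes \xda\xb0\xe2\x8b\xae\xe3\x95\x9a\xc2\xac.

Offset 0: leading byte 0xDA = 11011010 → 2-byte char #1 = DA B0.
Offset 2: leading byte 0xE2 = 11100010 → 3-byte char #2 = E2 8B AE.
Offset 5: leading byte 0xE3 = 11100011 → 3-byte char #3 = E3 95 9A.
Leading byte 0xE3 = 11100011 matches 1110xxxx → 3-byte sequence.
Byte 1: 0xE3 = 11100011, payload 0011 (4 bits).
Byte 2: 0x95 = 10010101 (10xxxxxx ✓), payload 010101.
Byte 3: 0x9A = 10011010 (10xxxxxx ✓), payload 011010.
Concatenate: 0011010101011010 = 0x355A (16 bits → U+355A).

U+355A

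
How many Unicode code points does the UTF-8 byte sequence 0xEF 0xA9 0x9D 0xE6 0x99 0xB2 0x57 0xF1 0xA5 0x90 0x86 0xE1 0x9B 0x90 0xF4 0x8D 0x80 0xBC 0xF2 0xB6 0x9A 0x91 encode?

Byte at offset 0: 0xEF = 11101111 → 3-byte char (#1). Advance 3.
Byte at offset 3: 0xE6 = 11100110 → 3-byte char (#2). Advance 3.
Byte at offset 6: 0x57 = 01010111 → 1-byte char (#3). Advance 1.
Byte at offset 7: 0xF1 = 11110001 → 4-byte char (#4). Advance 4.
Byte at offset 11: 0xE1 = 11100001 → 3-byte char (#5). Advance 3.
Byte at offset 14: 0xF4 = 11110100 → 4-byte char (#6). Advance 4.
Byte at offset 18: 0xF2 = 11110010 → 4-byte char (#7). Advance 4.
Reached end at offset 22 after 7 code points.

7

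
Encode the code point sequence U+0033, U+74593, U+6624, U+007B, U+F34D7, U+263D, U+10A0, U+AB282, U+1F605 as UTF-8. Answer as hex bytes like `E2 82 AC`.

33 F1 B4 96 93 E6 98 A4 7B F3 B3 93 97 E2 98 BD E1 82 A0 F2 AB 8A 82 F0 9F 98 85

U+0033: 1-byte form → 33.
U+74593: 4-byte form → F1 B4 96 93.
U+6624: 3-byte form → E6 98 A4.
U+007B: 1-byte form → 7B.
U+F34D7: 4-byte form → F3 B3 93 97.
U+263D: 3-byte form → E2 98 BD.
U+10A0: 3-byte form → E1 82 A0.
U+AB282: 4-byte form → F2 AB 8A 82.
U+1F605: 4-byte form → F0 9F 98 85.
Concatenated (27 bytes): 33 F1 B4 96 93 E6 98 A4 7B F3 B3 93 97 E2 98 BD E1 82 A0 F2 AB 8A 82 F0 9F 98 85.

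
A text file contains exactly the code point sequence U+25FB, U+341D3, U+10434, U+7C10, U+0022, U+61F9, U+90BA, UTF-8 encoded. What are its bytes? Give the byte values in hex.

E2 97 BB F0 B4 87 93 F0 90 90 B4 E7 B0 90 22 E6 87 B9 E9 82 BA

U+25FB: 3-byte form → E2 97 BB.
U+341D3: 4-byte form → F0 B4 87 93.
U+10434: 4-byte form → F0 90 90 B4.
U+7C10: 3-byte form → E7 B0 90.
U+0022: 1-byte form → 22.
U+61F9: 3-byte form → E6 87 B9.
U+90BA: 3-byte form → E9 82 BA.
Concatenated (21 bytes): E2 97 BB F0 B4 87 93 F0 90 90 B4 E7 B0 90 22 E6 87 B9 E9 82 BA.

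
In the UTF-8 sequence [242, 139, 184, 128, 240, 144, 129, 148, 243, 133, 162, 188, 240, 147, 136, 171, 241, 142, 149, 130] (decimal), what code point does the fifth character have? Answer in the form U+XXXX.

U+4E542

Offset 0: leading byte 0xF2 = 11110010 → 4-byte char #1 = F2 8B B8 80.
Offset 4: leading byte 0xF0 = 11110000 → 4-byte char #2 = F0 90 81 94.
Offset 8: leading byte 0xF3 = 11110011 → 4-byte char #3 = F3 85 A2 BC.
Offset 12: leading byte 0xF0 = 11110000 → 4-byte char #4 = F0 93 88 AB.
Offset 16: leading byte 0xF1 = 11110001 → 4-byte char #5 = F1 8E 95 82.
Leading byte 0xF1 = 11110001 matches 11110xxx → 4-byte sequence.
Byte 1: 0xF1 = 11110001, payload 001 (3 bits).
Byte 2: 0x8E = 10001110 (10xxxxxx ✓), payload 001110.
Byte 3: 0x95 = 10010101 (10xxxxxx ✓), payload 010101.
Byte 4: 0x82 = 10000010 (10xxxxxx ✓), payload 000010.
Concatenate: 001001110010101000010 = 0x4E542 (21 bits → U+4E542).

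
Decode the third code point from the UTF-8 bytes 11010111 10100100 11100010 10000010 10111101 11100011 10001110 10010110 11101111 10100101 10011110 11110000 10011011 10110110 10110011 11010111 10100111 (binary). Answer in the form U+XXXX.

Offset 0: leading byte 0xD7 = 11010111 → 2-byte char #1 = D7 A4.
Offset 2: leading byte 0xE2 = 11100010 → 3-byte char #2 = E2 82 BD.
Offset 5: leading byte 0xE3 = 11100011 → 3-byte char #3 = E3 8E 96.
Leading byte 0xE3 = 11100011 matches 1110xxxx → 3-byte sequence.
Byte 1: 0xE3 = 11100011, payload 0011 (4 bits).
Byte 2: 0x8E = 10001110 (10xxxxxx ✓), payload 001110.
Byte 3: 0x96 = 10010110 (10xxxxxx ✓), payload 010110.
Concatenate: 0011001110010110 = 0x3396 (16 bits → U+3396).

U+3396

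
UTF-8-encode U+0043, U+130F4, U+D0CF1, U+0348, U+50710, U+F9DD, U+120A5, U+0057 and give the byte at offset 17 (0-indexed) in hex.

0x9D

U+0043 → 1-byte form 43 at offsets 0–0.
U+130F4 → 4-byte form F0 93 83 B4 at offsets 1–4.
U+D0CF1 → 4-byte form F3 90 B3 B1 at offsets 5–8.
U+0348 → 2-byte form CD 88 at offsets 9–10.
U+50710 → 4-byte form F1 90 9C 90 at offsets 11–14.
U+F9DD → 3-byte form EF A7 9D at offsets 15–17.
Offset 17 falls in char 6's range; it's byte 3 of EF A7 9D = 0x9D.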